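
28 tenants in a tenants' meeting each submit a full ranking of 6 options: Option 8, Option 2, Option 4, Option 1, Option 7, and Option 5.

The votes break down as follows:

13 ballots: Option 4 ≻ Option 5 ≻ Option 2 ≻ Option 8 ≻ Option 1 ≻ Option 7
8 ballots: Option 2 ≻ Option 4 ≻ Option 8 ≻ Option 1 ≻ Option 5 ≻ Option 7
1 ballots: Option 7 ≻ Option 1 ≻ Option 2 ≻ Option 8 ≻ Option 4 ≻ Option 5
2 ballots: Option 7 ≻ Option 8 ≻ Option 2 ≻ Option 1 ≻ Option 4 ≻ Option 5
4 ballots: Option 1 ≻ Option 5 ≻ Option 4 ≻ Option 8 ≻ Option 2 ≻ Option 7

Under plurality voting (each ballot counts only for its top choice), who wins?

First-place vote totals:
  Option 8: 0
  Option 2: 8
  Option 4: 13
  Option 1: 4
  Option 7: 3
  Option 5: 0
Option 4 has the most first-place votes.

Option 4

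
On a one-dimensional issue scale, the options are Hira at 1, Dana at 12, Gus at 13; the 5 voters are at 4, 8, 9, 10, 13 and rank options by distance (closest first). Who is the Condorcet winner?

Dana

With single-peaked preferences on a line, the Condorcet winner is the candidate closest to the median voter.
The median voter (position 9) is closest to Dana at 12.
Check: Dana vs Gus — voters closer to Dana: 4 of 5.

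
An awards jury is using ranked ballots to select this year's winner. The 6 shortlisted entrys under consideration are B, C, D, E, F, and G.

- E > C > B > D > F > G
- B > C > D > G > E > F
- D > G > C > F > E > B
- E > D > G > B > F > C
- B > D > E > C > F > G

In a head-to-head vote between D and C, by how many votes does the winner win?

1

Ballots ranking D above C: 3.
Ballots ranking C above D: 2.
D wins 3–2, a margin of 1.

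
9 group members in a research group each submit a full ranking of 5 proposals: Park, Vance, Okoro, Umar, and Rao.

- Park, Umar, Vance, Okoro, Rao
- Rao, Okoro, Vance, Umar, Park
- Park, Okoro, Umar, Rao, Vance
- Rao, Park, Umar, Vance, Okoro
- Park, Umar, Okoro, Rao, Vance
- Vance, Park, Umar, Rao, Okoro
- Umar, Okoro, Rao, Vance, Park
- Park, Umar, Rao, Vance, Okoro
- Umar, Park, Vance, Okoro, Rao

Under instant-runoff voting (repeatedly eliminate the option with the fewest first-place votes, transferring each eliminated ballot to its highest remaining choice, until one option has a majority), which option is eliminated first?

Round 1: Park 4, Umar 2, Rao 2, Vance 1, Okoro 0. Okoro has the fewest and is eliminated.
Round 2: Park 4, Umar 2, Rao 2, Vance 1. Vance has the fewest and is eliminated.
Round 3: Park 5, Umar 2, Rao 2. Park has a majority.

Okoro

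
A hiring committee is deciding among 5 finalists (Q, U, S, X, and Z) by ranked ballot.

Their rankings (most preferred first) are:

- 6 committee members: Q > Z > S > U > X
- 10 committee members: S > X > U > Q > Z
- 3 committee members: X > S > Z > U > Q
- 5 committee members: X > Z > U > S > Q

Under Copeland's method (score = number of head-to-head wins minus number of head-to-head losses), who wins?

S

Pairwise results:
  Q vs U: U wins 18–6.
  Q vs S: S wins 18–6.
  Q vs X: X wins 18–6.
  Q vs Z: Q wins 16–8.
  U vs S: S wins 19–5.
  U vs X: X wins 18–6.
  U vs Z: Z wins 14–10.
  S vs X: S wins 16–8.
  S vs Z: S wins 13–11.
  X vs Z: X wins 18–6.
Copeland scores (wins − losses):
  Q: 1 − 3 = -2
  U: 1 − 3 = -2
  S: 4 − 0 = 4
  X: 3 − 1 = 2
  Z: 1 − 3 = -2
S has the best Copeland score.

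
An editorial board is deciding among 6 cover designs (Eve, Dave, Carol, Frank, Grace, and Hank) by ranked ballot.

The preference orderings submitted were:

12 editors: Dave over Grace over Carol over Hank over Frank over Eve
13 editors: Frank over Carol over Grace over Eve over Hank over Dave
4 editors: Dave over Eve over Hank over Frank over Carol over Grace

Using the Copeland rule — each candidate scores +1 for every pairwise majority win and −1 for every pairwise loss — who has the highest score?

Pairwise results:
  Eve vs Dave: Dave wins 16–13.
  Eve vs Carol: Carol wins 25–4.
  Eve vs Frank: Frank wins 25–4.
  Eve vs Grace: Grace wins 25–4.
  Eve vs Hank: Eve wins 17–12.
  Dave vs Carol: Dave wins 16–13.
  Dave vs Frank: Dave wins 16–13.
  Dave vs Grace: Dave wins 16–13.
  Dave vs Hank: Dave wins 16–13.
  Carol vs Frank: Frank wins 17–12.
  Carol vs Grace: Carol wins 17–12.
  Carol vs Hank: Carol wins 25–4.
  Frank vs Grace: Frank wins 17–12.
  Frank vs Hank: Hank wins 16–13.
  Grace vs Hank: Grace wins 25–4.
Copeland scores (wins − losses):
  Eve: 1 − 4 = -3
  Dave: 5 − 0 = 5
  Carol: 3 − 2 = 1
  Frank: 3 − 2 = 1
  Grace: 2 − 3 = -1
  Hank: 1 − 4 = -3
Dave has the best Copeland score.

Dave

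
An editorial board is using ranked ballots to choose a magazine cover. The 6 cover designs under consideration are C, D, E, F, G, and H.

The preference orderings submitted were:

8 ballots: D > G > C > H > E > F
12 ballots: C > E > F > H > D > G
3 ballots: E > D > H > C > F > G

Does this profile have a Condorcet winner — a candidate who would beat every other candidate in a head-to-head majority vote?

Yes

Head-to-head results (23 voters total):
C vs D: C wins 12–11.
C vs E: C wins 20–3.
C vs F: C wins 23–0.
C vs G: C wins 15–8.
C vs H: C wins 20–3.
D vs E: E wins 15–8.
D vs F: F wins 12–11.
D vs G: D wins 23–0.
D vs H: H wins 12–11.
E vs F: E wins 23–0.
E vs G: E wins 15–8.
E vs H: E wins 15–8.
F vs G: F wins 15–8.
F vs H: F wins 12–11.
G vs H: H wins 15–8.
C beats each rival — D (12–11), E (20–3), F (23–0), G (15–8), H (20–3) — so C is the Condorcet winner.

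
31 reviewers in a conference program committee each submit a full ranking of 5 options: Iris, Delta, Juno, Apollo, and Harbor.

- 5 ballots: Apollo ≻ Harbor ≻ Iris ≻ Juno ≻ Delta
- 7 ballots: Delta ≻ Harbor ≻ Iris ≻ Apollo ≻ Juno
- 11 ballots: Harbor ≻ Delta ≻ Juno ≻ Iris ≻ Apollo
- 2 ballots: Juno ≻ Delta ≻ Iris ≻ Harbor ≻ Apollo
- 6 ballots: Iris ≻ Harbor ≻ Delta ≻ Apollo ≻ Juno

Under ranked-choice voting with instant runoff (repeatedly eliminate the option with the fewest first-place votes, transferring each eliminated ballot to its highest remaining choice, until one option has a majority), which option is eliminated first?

Juno

Round 1: Harbor 11, Delta 7, Iris 6, Apollo 5, Juno 2. Juno has the fewest and is eliminated.
Round 2: Harbor 11, Delta 9, Iris 6, Apollo 5. Apollo has the fewest and is eliminated.
Round 3: Harbor 16, Delta 9, Iris 6. Harbor has a majority.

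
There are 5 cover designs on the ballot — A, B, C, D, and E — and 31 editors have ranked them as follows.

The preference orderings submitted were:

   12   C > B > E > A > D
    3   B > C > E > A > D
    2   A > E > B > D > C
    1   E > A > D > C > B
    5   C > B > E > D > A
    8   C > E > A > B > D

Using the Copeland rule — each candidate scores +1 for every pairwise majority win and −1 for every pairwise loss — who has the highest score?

C

Pairwise results:
  A vs B: B wins 20–11.
  A vs C: C wins 28–3.
  A vs D: A wins 26–5.
  A vs E: E wins 29–2.
  B vs C: C wins 26–5.
  B vs D: B wins 30–1.
  B vs E: B wins 20–11.
  C vs D: C wins 28–3.
  C vs E: C wins 28–3.
  D vs E: E wins 31–0.
Copeland scores (wins − losses):
  A: 1 − 3 = -2
  B: 3 − 1 = 2
  C: 4 − 0 = 4
  D: 0 − 4 = -4
  E: 2 − 2 = 0
C has the best Copeland score.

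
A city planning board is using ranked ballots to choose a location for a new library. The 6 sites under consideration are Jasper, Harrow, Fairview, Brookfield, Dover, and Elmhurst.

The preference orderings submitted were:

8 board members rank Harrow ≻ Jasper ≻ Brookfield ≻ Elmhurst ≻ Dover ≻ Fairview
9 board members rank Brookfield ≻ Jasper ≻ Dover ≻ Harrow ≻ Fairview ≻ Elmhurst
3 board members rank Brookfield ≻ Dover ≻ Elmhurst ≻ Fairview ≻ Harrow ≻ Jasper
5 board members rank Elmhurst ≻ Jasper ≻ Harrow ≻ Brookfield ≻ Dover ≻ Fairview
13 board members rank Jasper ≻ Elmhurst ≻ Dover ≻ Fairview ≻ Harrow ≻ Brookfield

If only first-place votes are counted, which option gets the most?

First-place vote totals:
  Jasper: 13
  Harrow: 8
  Fairview: 0
  Brookfield: 12
  Dover: 0
  Elmhurst: 5
Jasper has the most first-place votes.

Jasper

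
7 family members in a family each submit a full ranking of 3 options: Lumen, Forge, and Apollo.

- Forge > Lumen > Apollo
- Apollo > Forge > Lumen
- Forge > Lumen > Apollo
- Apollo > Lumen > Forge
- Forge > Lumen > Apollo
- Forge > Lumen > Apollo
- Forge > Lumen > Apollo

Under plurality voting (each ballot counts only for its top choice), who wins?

First-place vote totals:
  Lumen: 0
  Forge: 5
  Apollo: 2
Forge has the most first-place votes.

Forge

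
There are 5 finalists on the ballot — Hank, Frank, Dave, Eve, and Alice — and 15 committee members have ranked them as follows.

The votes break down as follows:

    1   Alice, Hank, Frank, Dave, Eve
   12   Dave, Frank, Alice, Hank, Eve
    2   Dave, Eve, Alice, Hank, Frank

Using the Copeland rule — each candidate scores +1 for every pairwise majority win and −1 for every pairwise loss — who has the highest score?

Pairwise results:
  Hank vs Frank: Frank wins 12–3.
  Hank vs Dave: Dave wins 14–1.
  Hank vs Eve: Hank wins 13–2.
  Hank vs Alice: Alice wins 15–0.
  Frank vs Dave: Dave wins 14–1.
  Frank vs Eve: Frank wins 13–2.
  Frank vs Alice: Frank wins 12–3.
  Dave vs Eve: Dave wins 15–0.
  Dave vs Alice: Dave wins 14–1.
  Eve vs Alice: Alice wins 13–2.
Copeland scores (wins − losses):
  Hank: 1 − 3 = -2
  Frank: 3 − 1 = 2
  Dave: 4 − 0 = 4
  Eve: 0 − 4 = -4
  Alice: 2 − 2 = 0
Dave has the best Copeland score.

Dave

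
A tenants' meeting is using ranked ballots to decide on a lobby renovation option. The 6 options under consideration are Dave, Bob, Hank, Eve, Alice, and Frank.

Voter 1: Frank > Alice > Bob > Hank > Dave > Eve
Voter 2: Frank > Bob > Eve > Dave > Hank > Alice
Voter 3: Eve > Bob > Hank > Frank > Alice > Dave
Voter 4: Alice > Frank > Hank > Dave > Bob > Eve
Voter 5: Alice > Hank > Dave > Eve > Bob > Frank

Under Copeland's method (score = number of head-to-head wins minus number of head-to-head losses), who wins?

Pairwise results:
  Dave vs Bob: Bob wins 3–2.
  Dave vs Hank: Hank wins 4–1.
  Dave vs Eve: Dave wins 3–2.
  Dave vs Alice: Alice wins 4–1.
  Dave vs Frank: Frank wins 4–1.
  Bob vs Hank: Bob wins 3–2.
  Bob vs Eve: Bob wins 3–2.
  Bob vs Alice: Alice wins 3–2.
  Bob vs Frank: Frank wins 3–2.
  Hank vs Eve: Hank wins 3–2.
  Hank vs Alice: Alice wins 3–2.
  Hank vs Frank: Frank wins 3–2.
  Eve vs Alice: Alice wins 3–2.
  Eve vs Frank: Frank wins 3–2.
  Alice vs Frank: Frank wins 3–2.
Copeland scores (wins − losses):
  Dave: 1 − 4 = -3
  Bob: 3 − 2 = 1
  Hank: 2 − 3 = -1
  Eve: 0 − 5 = -5
  Alice: 4 − 1 = 3
  Frank: 5 − 0 = 5
Frank has the best Copeland score.

Frank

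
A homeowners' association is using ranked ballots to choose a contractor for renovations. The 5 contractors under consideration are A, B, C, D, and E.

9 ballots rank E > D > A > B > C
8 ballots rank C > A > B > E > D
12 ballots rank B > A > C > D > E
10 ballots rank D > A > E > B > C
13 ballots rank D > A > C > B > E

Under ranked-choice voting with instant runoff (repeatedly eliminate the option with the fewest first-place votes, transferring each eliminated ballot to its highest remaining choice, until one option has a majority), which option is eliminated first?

A

Round 1: D 23, B 12, E 9, C 8, A 0. A has the fewest and is eliminated.
Round 2: D 23, B 12, E 9, C 8. C has the fewest and is eliminated.
Round 3: D 23, B 20, E 9. E has the fewest and is eliminated.
Round 4: D 32, B 20. D has a majority.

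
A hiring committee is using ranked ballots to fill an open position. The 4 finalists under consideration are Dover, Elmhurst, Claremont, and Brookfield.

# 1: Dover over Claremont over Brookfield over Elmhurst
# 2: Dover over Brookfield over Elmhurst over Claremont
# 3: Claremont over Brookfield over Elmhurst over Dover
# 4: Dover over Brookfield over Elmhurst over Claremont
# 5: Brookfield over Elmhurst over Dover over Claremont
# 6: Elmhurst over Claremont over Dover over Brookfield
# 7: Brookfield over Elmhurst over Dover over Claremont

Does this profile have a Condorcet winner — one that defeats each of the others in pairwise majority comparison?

Head-to-head results (7 voters total):
Dover vs Elmhurst: Elmhurst wins 4–3.
Dover vs Claremont: Dover wins 5–2.
Dover vs Brookfield: Dover wins 4–3.
Elmhurst vs Claremont: Elmhurst wins 5–2.
Elmhurst vs Brookfield: Brookfield wins 6–1.
Claremont vs Brookfield: Brookfield wins 4–3.
No candidate beats all others: Dover beats Brookfield beats Elmhurst beats Dover, a majority cycle.

No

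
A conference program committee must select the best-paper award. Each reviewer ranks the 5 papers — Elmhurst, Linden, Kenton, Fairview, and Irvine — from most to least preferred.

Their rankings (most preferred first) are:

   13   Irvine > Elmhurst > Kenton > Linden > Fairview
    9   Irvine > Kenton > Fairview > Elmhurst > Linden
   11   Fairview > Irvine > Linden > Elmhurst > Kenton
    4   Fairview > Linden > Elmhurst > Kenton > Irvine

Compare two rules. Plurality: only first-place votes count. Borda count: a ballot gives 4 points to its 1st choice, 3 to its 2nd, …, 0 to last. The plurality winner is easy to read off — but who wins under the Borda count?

Plurality first-place counts: Elmhurst 0, Linden 0, Kenton 0, Fairview 15, Irvine 22 → Irvine.
Borda totals: Elmhurst 67, Linden 47, Kenton 57, Fairview 78, Irvine 121 → Irvine.

Irvine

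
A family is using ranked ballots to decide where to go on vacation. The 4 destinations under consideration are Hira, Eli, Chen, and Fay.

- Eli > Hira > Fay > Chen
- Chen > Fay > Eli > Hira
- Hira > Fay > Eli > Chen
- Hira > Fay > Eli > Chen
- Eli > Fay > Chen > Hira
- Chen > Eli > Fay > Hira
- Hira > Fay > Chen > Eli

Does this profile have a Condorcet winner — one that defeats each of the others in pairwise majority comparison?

No

Head-to-head results (7 voters total):
Hira vs Eli: Eli wins 4–3.
Hira vs Chen: Hira wins 4–3.
Hira vs Fay: Hira wins 4–3.
Eli vs Chen: Eli wins 4–3.
Eli vs Fay: Fay wins 4–3.
Chen vs Fay: Fay wins 5–2.
No candidate beats all others: Hira beats Fay beats Eli beats Hira, a majority cycle.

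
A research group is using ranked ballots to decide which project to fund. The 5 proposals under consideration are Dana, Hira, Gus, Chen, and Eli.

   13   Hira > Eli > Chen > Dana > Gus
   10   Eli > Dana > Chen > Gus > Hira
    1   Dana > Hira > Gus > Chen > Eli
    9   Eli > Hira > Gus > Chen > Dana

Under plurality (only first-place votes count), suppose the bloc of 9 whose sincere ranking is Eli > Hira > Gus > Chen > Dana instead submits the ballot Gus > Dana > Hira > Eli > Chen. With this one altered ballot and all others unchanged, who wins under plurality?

First-place totals with the altered ballot: Dana 1, Hira 13, Gus 9, Chen 0, Eli 10.
The switch changes the winner from Eli to Hira.

Hira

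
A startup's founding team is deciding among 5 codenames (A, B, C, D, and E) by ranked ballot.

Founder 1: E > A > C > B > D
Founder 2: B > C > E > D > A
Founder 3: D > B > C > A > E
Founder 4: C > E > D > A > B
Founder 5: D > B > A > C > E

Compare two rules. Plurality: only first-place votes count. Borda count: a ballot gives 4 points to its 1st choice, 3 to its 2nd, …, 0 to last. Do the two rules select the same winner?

No

Plurality first-place counts: A 0, B 1, C 1, D 2, E 1 → D.
Borda totals: A 7, B 11, C 12, D 11, E 9 → C.
The two rules disagree: plurality picks D, Borda picks C.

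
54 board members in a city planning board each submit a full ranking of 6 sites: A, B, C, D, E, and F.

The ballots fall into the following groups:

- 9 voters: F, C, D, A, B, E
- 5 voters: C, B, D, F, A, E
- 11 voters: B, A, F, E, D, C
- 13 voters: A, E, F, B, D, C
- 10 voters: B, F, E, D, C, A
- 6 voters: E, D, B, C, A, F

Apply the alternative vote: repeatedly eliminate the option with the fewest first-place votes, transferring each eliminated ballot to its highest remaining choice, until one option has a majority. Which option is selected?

B

Round 1: B 21, A 13, F 9, E 6, C 5, D 0. D has the fewest and is eliminated.
Round 2: B 21, A 13, F 9, E 6, C 5. C has the fewest and is eliminated.
Round 3: B 26, A 13, F 9, E 6. E has the fewest and is eliminated.
Round 4: B 32, A 13, F 9. B has a majority.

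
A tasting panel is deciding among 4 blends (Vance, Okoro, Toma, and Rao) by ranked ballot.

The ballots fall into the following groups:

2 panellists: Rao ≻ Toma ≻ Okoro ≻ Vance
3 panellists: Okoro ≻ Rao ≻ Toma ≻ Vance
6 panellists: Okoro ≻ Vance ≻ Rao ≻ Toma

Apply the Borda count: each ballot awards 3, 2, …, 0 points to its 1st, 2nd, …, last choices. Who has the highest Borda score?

Okoro

Borda scores:
  Vance: 2·0 + 3·0 + 6·2 = 12
  Okoro: 2·1 + 3·3 + 6·3 = 29
  Toma: 2·2 + 3·1 + 6·0 = 7
  Rao: 2·3 + 3·2 + 6·1 = 18
Okoro has the highest total.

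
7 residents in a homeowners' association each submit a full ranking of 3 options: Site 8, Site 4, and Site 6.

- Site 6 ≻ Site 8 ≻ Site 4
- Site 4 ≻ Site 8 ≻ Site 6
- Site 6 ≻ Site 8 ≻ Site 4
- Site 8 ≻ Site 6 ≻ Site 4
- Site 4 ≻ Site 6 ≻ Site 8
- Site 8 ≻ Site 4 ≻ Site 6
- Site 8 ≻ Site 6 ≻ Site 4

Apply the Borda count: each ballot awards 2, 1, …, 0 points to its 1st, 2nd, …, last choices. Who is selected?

Site 8

Borda scores:
  Site 8: 1 + 1 + 1 + 2 + 0 + 2 + 2 = 9
  Site 4: 0 + 2 + 0 + 0 + 2 + 1 + 0 = 5
  Site 6: 2 + 0 + 2 + 1 + 1 + 0 + 1 = 7
Site 8 has the highest total.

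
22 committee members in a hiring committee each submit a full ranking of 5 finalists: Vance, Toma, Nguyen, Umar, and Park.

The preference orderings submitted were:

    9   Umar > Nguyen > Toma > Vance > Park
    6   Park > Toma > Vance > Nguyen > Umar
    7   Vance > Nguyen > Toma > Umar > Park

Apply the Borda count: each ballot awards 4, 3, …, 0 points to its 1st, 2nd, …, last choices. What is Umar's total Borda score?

43

Borda scores:
  Vance: 9·1 + 6·2 + 7·4 = 49
  Toma: 9·2 + 6·3 + 7·2 = 50
  Nguyen: 9·3 + 6·1 + 7·3 = 54
  Umar: 9·4 + 6·0 + 7·1 = 43
  Park: 9·0 + 6·4 + 7·0 = 24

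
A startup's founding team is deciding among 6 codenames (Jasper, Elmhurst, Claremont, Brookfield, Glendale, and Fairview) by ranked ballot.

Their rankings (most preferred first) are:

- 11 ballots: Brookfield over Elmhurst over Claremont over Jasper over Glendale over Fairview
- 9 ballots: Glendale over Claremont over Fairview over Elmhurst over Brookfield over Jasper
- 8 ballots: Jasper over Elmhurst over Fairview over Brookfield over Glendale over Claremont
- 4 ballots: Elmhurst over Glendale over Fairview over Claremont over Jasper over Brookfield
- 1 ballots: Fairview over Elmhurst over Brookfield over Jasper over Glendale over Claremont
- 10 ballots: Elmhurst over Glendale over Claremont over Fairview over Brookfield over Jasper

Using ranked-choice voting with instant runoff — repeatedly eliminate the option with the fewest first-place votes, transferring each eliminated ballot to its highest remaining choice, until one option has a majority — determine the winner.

Round 1: Elmhurst 14, Brookfield 11, Glendale 9, Jasper 8, Fairview 1, Claremont 0. Claremont has the fewest and is eliminated.
Round 2: Elmhurst 14, Brookfield 11, Glendale 9, Jasper 8, Fairview 1. Fairview has the fewest and is eliminated.
Round 3: Elmhurst 15, Brookfield 11, Glendale 9, Jasper 8. Jasper has the fewest and is eliminated.
Round 4: Elmhurst 23, Brookfield 11, Glendale 9. Elmhurst has a majority.

Elmhurst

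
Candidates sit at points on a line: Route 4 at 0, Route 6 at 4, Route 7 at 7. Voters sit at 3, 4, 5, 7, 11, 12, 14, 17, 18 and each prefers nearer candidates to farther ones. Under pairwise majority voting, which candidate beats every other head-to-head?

Route 7

With single-peaked preferences on a line, the Condorcet winner is the candidate closest to the median voter.
The median voter (position 11) is closest to Route 7 at 7.
Check: Route 7 vs Route 4 — voters closer to Route 7: 8 of 9.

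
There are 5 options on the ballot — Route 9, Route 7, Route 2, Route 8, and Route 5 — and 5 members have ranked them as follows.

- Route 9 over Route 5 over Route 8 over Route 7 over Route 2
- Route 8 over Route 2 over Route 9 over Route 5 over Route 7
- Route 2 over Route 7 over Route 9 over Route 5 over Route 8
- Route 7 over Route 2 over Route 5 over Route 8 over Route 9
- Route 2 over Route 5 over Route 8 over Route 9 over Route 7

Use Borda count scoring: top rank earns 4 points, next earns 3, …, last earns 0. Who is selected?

Route 2

Borda scores:
  Route 9: 4 + 2 + 2 + 0 + 1 = 9
  Route 7: 1 + 0 + 3 + 4 + 0 = 8
  Route 2: 0 + 3 + 4 + 3 + 4 = 14
  Route 8: 2 + 4 + 0 + 1 + 2 = 9
  Route 5: 3 + 1 + 1 + 2 + 3 = 10
Route 2 has the highest total.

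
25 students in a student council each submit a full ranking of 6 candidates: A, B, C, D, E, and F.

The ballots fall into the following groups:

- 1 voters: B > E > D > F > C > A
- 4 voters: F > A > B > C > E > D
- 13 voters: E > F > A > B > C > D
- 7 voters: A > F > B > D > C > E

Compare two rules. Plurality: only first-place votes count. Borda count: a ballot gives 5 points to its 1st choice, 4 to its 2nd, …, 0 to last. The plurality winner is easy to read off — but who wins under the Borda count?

F

Plurality first-place counts: A 7, B 1, C 0, D 0, E 13, F 4 → E.
Borda totals: A 90, B 64, C 29, D 17, E 73, F 102 → F.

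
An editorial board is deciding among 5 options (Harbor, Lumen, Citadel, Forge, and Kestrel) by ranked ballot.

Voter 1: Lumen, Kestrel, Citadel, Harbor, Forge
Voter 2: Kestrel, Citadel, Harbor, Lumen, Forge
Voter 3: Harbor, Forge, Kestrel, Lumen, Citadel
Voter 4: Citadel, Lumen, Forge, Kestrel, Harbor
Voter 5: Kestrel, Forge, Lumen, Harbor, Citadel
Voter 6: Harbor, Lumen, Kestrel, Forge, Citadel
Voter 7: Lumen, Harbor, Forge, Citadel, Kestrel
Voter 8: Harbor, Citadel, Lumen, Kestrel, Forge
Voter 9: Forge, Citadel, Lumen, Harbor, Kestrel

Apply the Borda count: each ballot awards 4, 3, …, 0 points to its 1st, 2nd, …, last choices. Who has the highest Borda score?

Borda scores:
  Harbor: 1 + 2 + 4 + 0 + 1 + 4 + 3 + 4 + 1 = 20
  Lumen: 4 + 1 + 1 + 3 + 2 + 3 + 4 + 2 + 2 = 22
  Citadel: 2 + 3 + 0 + 4 + 0 + 0 + 1 + 3 + 3 = 16
  Forge: 0 + 0 + 3 + 2 + 3 + 1 + 2 + 0 + 4 = 15
  Kestrel: 3 + 4 + 2 + 1 + 4 + 2 + 0 + 1 + 0 = 17
Lumen has the highest total.

Lumen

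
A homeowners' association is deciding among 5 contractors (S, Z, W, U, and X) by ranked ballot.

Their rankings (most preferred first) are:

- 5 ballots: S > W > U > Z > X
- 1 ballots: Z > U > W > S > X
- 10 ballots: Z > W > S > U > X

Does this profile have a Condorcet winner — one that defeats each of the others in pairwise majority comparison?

Yes

Head-to-head results (16 voters total):
S vs Z: Z wins 11–5.
S vs W: W wins 11–5.
S vs U: S wins 15–1.
S vs X: S wins 16–0.
Z vs W: Z wins 11–5.
Z vs U: Z wins 11–5.
Z vs X: Z wins 16–0.
W vs U: W wins 15–1.
W vs X: W wins 16–0.
U vs X: U wins 16–0.
Z beats each rival — S (11–5), W (11–5), U (11–5), X (16–0) — so Z is the Condorcet winner.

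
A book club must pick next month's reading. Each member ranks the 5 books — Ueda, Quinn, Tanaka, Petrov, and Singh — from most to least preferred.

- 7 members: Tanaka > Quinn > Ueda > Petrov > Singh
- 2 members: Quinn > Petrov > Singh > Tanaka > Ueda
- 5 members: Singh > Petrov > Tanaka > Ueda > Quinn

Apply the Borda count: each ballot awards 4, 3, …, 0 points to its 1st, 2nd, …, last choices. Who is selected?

Tanaka

Borda scores:
  Ueda: 7·2 + 2·0 + 5·1 = 19
  Quinn: 7·3 + 2·4 + 5·0 = 29
  Tanaka: 7·4 + 2·1 + 5·2 = 40
  Petrov: 7·1 + 2·3 + 5·3 = 28
  Singh: 7·0 + 2·2 + 5·4 = 24
Tanaka has the highest total.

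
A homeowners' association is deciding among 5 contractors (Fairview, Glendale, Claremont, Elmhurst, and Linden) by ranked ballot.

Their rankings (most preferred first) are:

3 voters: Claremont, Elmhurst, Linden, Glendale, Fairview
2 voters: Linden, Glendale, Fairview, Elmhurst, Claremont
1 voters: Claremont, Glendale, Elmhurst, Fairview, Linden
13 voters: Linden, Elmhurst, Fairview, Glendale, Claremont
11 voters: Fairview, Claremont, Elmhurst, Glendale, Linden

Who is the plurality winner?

First-place vote totals:
  Fairview: 11
  Glendale: 0
  Claremont: 4
  Elmhurst: 0
  Linden: 15
Linden has the most first-place votes.

Linden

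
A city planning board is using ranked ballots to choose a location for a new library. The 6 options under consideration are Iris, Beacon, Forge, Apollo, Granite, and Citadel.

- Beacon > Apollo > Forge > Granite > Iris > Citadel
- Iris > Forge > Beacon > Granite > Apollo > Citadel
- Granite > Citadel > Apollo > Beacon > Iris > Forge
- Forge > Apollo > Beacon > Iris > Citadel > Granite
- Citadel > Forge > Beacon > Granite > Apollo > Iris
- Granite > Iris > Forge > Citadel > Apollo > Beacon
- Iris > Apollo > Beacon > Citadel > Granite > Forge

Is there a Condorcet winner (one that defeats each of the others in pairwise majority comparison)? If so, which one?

Head-to-head results (7 voters total):
Iris vs Beacon: Beacon wins 4–3.
Iris vs Forge: Iris wins 4–3.
Iris vs Apollo: Apollo wins 4–3.
Iris vs Granite: Granite wins 4–3.
Iris vs Citadel: Iris wins 5–2.
Beacon vs Forge: Forge wins 4–3.
Beacon vs Apollo: Apollo wins 4–3.
Beacon vs Granite: Beacon wins 5–2.
Beacon vs Citadel: Beacon wins 4–3.
Forge vs Apollo: Forge wins 4–3.
Forge vs Granite: Forge wins 4–3.
Forge vs Citadel: Forge wins 4–3.
Apollo vs Granite: Granite wins 4–3.
Apollo vs Citadel: Apollo wins 4–3.
Granite vs Citadel: Granite wins 4–3.
No candidate beats all others: Iris beats Forge beats Beacon beats Iris, a majority cycle.

No Condorcet winner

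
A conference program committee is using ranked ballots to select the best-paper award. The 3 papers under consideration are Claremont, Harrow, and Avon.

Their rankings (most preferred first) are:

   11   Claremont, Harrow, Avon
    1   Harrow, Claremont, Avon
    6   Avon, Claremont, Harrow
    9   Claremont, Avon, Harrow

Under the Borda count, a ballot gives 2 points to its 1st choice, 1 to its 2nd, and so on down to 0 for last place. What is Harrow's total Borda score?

Borda scores:
  Claremont: 11·2 + 1 + 6·1 + 9·2 = 47
  Harrow: 11·1 + 2 + 6·0 + 9·0 = 13
  Avon: 11·0 + 0 + 6·2 + 9·1 = 21

13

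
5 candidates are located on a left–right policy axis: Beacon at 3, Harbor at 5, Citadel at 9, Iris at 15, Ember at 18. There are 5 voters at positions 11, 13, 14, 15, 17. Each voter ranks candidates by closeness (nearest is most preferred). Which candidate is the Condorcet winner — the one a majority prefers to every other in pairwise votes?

Iris

With single-peaked preferences on a line, the Condorcet winner is the candidate closest to the median voter.
The median voter (position 14) is closest to Iris at 15.
Check: Iris vs Beacon — voters closer to Iris: 5 of 5.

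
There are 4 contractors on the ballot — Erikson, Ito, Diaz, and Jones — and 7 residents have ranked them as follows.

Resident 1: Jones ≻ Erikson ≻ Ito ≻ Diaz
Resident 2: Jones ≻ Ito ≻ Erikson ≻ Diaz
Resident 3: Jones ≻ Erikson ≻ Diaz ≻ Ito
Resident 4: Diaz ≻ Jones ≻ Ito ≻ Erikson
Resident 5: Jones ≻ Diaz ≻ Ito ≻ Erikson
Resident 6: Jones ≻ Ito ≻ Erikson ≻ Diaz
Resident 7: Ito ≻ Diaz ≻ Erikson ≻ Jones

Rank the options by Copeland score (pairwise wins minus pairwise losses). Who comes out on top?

Jones

Pairwise results:
  Erikson vs Ito: Ito wins 5–2.
  Erikson vs Diaz: Erikson wins 4–3.
  Erikson vs Jones: Jones wins 6–1.
  Ito vs Diaz: Ito wins 4–3.
  Ito vs Jones: Jones wins 6–1.
  Diaz vs Jones: Jones wins 5–2.
Copeland scores (wins − losses):
  Erikson: 1 − 2 = -1
  Ito: 2 − 1 = 1
  Diaz: 0 − 3 = -3
  Jones: 3 − 0 = 3
Jones has the best Copeland score.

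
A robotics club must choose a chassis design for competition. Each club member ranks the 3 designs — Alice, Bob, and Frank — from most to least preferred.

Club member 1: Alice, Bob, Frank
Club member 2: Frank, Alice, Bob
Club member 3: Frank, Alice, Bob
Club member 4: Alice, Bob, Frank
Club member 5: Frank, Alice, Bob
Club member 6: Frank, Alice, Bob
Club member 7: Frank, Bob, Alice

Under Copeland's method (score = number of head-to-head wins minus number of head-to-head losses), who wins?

Pairwise results:
  Alice vs Bob: Alice wins 6–1.
  Alice vs Frank: Frank wins 5–2.
  Bob vs Frank: Frank wins 5–2.
Copeland scores (wins − losses):
  Alice: 1 − 1 = 0
  Bob: 0 − 2 = -2
  Frank: 2 − 0 = 2
Frank has the best Copeland score.

Frank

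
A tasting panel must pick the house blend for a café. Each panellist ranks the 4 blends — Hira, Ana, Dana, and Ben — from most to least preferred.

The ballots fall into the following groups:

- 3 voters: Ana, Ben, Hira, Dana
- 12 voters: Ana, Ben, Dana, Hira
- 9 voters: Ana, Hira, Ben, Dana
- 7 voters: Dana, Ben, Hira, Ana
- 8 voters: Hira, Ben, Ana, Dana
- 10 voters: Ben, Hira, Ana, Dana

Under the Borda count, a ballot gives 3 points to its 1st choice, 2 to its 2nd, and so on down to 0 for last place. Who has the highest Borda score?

Borda scores:
  Hira: 3·1 + 12·0 + 9·2 + 7·1 + 8·3 + 10·2 = 72
  Ana: 3·3 + 12·3 + 9·3 + 7·0 + 8·1 + 10·1 = 90
  Dana: 3·0 + 12·1 + 9·0 + 7·3 + 8·0 + 10·0 = 33
  Ben: 3·2 + 12·2 + 9·1 + 7·2 + 8·2 + 10·3 = 99
Ben has the highest total.

Ben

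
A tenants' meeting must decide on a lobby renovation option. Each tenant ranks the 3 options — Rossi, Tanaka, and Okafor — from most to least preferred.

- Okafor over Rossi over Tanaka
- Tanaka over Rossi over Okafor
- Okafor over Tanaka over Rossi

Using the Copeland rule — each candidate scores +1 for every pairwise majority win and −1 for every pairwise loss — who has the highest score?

Okafor

Pairwise results:
  Rossi vs Tanaka: Tanaka wins 2–1.
  Rossi vs Okafor: Okafor wins 2–1.
  Tanaka vs Okafor: Okafor wins 2–1.
Copeland scores (wins − losses):
  Rossi: 0 − 2 = -2
  Tanaka: 1 − 1 = 0
  Okafor: 2 − 0 = 2
Okafor has the best Copeland score.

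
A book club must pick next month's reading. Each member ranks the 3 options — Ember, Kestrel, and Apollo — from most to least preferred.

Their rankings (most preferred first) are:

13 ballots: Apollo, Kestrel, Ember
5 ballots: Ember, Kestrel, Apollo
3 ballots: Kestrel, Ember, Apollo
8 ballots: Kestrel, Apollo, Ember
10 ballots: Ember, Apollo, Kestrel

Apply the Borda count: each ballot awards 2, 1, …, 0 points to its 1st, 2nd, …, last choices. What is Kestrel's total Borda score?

Borda scores:
  Ember: 13·0 + 5·2 + 3·1 + 8·0 + 10·2 = 33
  Kestrel: 13·1 + 5·1 + 3·2 + 8·2 + 10·0 = 40
  Apollo: 13·2 + 5·0 + 3·0 + 8·1 + 10·1 = 44

40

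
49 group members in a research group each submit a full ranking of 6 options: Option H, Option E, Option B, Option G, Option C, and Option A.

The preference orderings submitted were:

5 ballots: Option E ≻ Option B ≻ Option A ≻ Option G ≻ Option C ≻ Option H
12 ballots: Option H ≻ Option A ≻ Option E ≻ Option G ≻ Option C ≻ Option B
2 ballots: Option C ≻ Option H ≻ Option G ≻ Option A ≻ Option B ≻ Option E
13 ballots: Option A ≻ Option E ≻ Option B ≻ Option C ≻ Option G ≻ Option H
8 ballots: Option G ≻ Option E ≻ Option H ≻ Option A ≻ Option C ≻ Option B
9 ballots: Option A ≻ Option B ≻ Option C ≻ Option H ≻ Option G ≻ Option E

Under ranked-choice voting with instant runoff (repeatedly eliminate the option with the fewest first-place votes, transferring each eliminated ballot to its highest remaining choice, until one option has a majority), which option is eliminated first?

Option B

Round 1: Option A 22, Option H 12, Option G 8, Option E 5, Option C 2, Option B 0. Option B has the fewest and is eliminated.
Round 2: Option A 22, Option H 12, Option G 8, Option E 5, Option C 2. Option C has the fewest and is eliminated.
Round 3: Option A 22, Option H 14, Option G 8, Option E 5. Option E has the fewest and is eliminated.
Round 4: Option A 27, Option H 14, Option G 8. Option A has a majority.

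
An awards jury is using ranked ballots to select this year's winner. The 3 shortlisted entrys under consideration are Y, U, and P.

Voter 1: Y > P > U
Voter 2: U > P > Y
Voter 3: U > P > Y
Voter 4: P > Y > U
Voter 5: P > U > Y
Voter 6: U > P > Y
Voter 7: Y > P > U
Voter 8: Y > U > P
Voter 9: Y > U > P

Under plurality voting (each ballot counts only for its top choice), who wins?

Y

First-place vote totals:
  Y: 4
  U: 3
  P: 2
Y has the most first-place votes.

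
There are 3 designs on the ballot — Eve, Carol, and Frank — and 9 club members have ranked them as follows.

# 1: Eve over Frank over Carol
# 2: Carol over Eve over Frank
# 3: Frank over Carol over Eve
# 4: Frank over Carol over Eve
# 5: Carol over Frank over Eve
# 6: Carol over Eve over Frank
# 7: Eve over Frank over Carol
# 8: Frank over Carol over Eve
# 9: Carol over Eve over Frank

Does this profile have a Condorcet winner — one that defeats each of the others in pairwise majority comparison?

Head-to-head results (9 voters total):
Eve vs Carol: Carol wins 7–2.
Eve vs Frank: Eve wins 5–4.
Carol vs Frank: Frank wins 5–4.
No candidate beats all others: Eve beats Frank beats Carol beats Eve, a majority cycle.

No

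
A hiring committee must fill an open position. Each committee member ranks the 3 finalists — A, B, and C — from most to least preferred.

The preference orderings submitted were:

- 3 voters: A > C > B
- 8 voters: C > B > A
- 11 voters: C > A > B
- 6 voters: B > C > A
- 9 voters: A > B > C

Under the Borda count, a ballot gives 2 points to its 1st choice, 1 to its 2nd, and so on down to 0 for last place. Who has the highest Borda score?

C

Borda scores:
  A: 3·2 + 8·0 + 11·1 + 6·0 + 9·2 = 35
  B: 3·0 + 8·1 + 11·0 + 6·2 + 9·1 = 29
  C: 3·1 + 8·2 + 11·2 + 6·1 + 9·0 = 47
C has the highest total.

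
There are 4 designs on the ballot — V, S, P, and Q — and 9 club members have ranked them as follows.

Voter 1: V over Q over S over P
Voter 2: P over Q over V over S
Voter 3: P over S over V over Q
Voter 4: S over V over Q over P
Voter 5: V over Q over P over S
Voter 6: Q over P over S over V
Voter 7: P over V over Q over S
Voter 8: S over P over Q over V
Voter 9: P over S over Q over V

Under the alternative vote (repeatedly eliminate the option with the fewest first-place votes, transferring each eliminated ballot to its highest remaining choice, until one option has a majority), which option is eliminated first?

Q

Round 1: P 4, V 2, S 2, Q 1. Q has the fewest and is eliminated.
Round 2: P 5, V 2, S 2. P has a majority.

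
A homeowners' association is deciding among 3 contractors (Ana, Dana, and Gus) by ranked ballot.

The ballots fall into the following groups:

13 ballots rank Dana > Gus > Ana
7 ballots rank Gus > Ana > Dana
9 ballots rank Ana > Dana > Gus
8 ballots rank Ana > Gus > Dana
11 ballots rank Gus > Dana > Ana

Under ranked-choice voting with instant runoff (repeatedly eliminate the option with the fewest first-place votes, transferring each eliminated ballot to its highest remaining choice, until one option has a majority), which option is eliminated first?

Dana

Round 1: Gus 18, Ana 17, Dana 13. Dana has the fewest and is eliminated.
Round 2: Gus 31, Ana 17. Gus has a majority.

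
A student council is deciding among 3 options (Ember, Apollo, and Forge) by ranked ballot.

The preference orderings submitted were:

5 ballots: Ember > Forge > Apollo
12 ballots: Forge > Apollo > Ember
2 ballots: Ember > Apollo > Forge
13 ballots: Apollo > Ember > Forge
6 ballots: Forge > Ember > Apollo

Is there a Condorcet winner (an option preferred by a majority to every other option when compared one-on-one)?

Head-to-head results (38 voters total):
Ember vs Apollo: Apollo wins 25–13.
Ember vs Forge: Ember wins 20–18.
Apollo vs Forge: Forge wins 23–15.
No candidate beats all others: Ember beats Forge beats Apollo beats Ember, a majority cycle.

No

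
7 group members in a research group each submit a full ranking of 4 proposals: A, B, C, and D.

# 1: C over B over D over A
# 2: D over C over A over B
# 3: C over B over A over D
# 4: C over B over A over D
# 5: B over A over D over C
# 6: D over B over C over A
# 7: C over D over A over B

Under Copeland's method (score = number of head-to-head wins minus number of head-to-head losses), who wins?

Pairwise results:
  A vs B: B wins 5–2.
  A vs C: C wins 6–1.
  A vs D: D wins 4–3.
  B vs C: C wins 5–2.
  B vs D: B wins 4–3.
  C vs D: C wins 4–3.
Copeland scores (wins − losses):
  A: 0 − 3 = -3
  B: 2 − 1 = 1
  C: 3 − 0 = 3
  D: 1 − 2 = -1
C has the best Copeland score.

C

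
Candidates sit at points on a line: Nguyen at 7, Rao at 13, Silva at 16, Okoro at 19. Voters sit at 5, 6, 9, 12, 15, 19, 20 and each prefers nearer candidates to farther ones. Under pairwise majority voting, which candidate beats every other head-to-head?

With single-peaked preferences on a line, the Condorcet winner is the candidate closest to the median voter.
The median voter (position 12) is closest to Rao at 13.
Check: Rao vs Nguyen — voters closer to Rao: 4 of 7.

Rao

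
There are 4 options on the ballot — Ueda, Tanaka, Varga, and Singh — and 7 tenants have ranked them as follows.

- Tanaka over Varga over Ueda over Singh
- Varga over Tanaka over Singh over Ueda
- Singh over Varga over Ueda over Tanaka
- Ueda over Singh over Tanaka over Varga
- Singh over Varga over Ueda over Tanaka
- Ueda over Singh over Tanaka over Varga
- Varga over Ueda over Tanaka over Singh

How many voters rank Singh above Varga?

4

Ballots ranking Singh above Varga: 4.
Ballots ranking Varga above Singh: 3.
So 4 of 7 voters prefer Singh to Varga.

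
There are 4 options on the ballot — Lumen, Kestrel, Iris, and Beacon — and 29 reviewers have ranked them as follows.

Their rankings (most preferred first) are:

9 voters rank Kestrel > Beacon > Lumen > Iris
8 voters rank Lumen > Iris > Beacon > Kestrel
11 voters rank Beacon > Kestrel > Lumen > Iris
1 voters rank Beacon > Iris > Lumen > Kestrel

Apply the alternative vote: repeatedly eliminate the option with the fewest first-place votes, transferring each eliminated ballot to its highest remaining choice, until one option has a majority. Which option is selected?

Beacon

Round 1: Beacon 12, Kestrel 9, Lumen 8, Iris 0. Iris has the fewest and is eliminated.
Round 2: Beacon 12, Kestrel 9, Lumen 8. Lumen has the fewest and is eliminated.
Round 3: Beacon 20, Kestrel 9. Beacon has a majority.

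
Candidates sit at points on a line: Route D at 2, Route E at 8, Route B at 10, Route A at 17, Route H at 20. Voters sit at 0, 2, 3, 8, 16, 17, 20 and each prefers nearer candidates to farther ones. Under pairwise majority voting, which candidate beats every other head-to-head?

Route E

With single-peaked preferences on a line, the Condorcet winner is the candidate closest to the median voter.
The median voter (position 8) is closest to Route E at 8.
Check: Route E vs Route H — voters closer to Route E: 4 of 7.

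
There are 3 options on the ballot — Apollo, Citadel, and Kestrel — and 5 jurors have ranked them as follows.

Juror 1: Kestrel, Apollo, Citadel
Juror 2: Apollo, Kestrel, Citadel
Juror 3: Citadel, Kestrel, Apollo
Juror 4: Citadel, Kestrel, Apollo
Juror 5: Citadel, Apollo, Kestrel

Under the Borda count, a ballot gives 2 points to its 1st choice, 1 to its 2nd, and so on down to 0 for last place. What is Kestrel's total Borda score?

Borda scores:
  Apollo: 1 + 2 + 0 + 0 + 1 = 4
  Citadel: 0 + 0 + 2 + 2 + 2 = 6
  Kestrel: 2 + 1 + 1 + 1 + 0 = 5

5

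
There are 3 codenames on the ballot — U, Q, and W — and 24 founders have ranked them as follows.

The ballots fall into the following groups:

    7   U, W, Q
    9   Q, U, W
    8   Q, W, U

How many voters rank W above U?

8

Ballots ranking W above U: 8.
Ballots ranking U above W: 7+9 = 16.
So 8 of 24 voters prefer W to U.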